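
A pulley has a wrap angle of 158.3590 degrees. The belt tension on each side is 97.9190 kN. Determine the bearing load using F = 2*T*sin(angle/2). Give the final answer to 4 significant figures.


F = 2 * 97.9190 * sin(158.3590/2 deg)
F = 192.4 kN


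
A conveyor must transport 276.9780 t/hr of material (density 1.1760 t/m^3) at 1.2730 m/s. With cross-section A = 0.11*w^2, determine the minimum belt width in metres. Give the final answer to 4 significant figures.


A_req = 276.9780 / (1.2730 * 1.1760 * 3600) = 0.0513934 m^2
w = sqrt(0.0513934 / 0.11)
w = 0.6835 m


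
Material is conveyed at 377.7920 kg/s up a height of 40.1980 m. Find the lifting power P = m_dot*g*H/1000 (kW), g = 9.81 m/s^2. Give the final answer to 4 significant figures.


P = 377.7920 * 9.81 * 40.1980 / 1000
P = 149.0 kW


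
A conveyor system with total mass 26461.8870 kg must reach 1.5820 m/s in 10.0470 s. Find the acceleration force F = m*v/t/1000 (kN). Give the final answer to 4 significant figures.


F = 26461.8870 * 1.5820 / 10.0470 / 1000
F = 4.167 kN


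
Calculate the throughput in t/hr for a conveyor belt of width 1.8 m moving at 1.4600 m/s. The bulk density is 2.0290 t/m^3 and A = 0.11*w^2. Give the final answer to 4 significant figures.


A = 0.11 * 1.8^2 = 0.3564 m^2
C = 0.3564 * 1.4600 * 2.0290 * 3600
C = 3801 t/hr


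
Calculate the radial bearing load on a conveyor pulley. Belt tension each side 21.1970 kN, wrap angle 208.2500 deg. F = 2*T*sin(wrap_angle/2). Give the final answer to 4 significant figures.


F = 2 * 21.1970 * sin(208.2500/2 deg)
F = 41.11 kN


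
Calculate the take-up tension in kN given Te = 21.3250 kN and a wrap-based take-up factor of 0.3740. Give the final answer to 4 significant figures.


T_tu = 21.3250 * 0.3740
T_tu = 7.976 kN


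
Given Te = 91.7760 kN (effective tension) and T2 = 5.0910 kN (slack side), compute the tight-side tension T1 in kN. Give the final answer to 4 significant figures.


T1 = Te + T2 = 91.7760 + 5.0910
T1 = 96.87 kN


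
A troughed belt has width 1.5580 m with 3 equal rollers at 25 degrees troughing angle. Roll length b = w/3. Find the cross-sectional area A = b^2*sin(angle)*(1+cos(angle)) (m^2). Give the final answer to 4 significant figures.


b = 1.5580/3 = 0.519333 m
A = 0.519333^2 * sin(25 deg) * (1 + cos(25 deg))
A = 0.2173 m^2


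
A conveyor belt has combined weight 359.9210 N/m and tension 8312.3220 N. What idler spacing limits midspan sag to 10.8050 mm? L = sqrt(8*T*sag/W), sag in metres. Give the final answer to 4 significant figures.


sag = 10.8050/1000 = 0.010805 m
L = sqrt(8 * 8312.3220 * 0.010805 / 359.9210)
L = 1.413 m


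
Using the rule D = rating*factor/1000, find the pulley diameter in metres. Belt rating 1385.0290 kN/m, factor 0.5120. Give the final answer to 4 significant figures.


D = 1385.0290 * 0.5120 / 1000
D = 0.7091 m


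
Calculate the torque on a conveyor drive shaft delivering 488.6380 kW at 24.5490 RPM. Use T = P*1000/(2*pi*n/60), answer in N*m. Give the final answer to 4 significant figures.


omega = 2*pi*24.5490/60 = 2.57077 rad/s
T = 488.6380*1000 / 2.57077
T = 190100 N*m


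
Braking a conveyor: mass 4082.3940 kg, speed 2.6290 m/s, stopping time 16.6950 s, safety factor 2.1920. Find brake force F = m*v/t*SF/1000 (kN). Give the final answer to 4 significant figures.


F = 4082.3940 * 2.6290 / 16.6950 * 2.1920 / 1000
F = 1.409 kN


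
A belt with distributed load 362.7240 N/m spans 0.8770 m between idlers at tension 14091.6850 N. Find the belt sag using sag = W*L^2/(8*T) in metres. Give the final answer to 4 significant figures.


sag = 362.7240 * 0.8770^2 / (8 * 14091.6850)
sag = 0.002475 m


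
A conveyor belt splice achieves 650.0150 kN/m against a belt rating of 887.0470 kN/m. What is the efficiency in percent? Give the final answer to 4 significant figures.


Eff = 650.0150 / 887.0470 * 100
Eff = 73.28 %


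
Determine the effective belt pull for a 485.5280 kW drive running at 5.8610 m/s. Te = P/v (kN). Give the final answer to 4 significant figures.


Te = P / v = 485.5280 / 5.8610
Te = 82.84 kN


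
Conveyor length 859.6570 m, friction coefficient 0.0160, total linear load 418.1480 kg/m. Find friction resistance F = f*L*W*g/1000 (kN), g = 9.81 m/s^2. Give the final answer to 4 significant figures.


F = 0.0160 * 859.6570 * 418.1480 * 9.81 / 1000
F = 56.42 kN


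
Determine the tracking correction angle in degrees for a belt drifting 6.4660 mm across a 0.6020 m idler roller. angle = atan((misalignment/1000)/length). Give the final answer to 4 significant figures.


misalign_m = 6.4660 / 1000 = 0.006466 m
angle = atan(0.006466 / 0.6020)
angle = 0.6154 deg


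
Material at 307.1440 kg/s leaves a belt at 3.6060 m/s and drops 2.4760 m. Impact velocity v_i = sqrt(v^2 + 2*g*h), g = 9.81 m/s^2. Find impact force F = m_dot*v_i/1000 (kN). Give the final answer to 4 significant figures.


v_i = sqrt(3.6060^2 + 2*9.81*2.4760) = 7.84744 m/s
F = 307.1440 * 7.84744 / 1000
F = 2.410 kN


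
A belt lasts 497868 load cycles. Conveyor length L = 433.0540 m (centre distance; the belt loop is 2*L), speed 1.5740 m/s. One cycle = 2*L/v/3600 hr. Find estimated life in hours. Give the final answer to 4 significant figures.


cycle_time = 2 * 433.0540 / 1.5740 / 3600 = 0.15285 hr
life = 497868 * 0.15285 = 76100 hours


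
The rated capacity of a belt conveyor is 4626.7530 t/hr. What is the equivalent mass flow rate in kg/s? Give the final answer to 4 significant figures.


m_dot = 4626.7530 * 1000 / 3600
m_dot = 1285 kg/s


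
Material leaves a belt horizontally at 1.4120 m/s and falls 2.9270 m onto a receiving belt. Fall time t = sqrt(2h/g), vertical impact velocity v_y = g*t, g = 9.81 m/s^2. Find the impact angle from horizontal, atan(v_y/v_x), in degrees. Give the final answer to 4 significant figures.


t = sqrt(2*2.9270/9.81) = 0.772488 s
v_y = 9.81 * 0.772488 = 7.57811 m/s
angle = atan(7.57811 / 1.4120) = 79.45 deg


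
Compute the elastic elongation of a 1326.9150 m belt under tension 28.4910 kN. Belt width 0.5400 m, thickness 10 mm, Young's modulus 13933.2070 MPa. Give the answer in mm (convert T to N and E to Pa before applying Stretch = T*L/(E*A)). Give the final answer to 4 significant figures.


A = 0.5400 * 0.01 = 0.00540 m^2
Stretch = 28.4910*1000 * 1326.9150 / (13933.2070e6 * 0.00540) * 1000
Stretch = 502.5 mm


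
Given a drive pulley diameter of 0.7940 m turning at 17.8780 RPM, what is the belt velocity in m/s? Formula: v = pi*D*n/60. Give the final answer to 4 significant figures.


v = pi * 0.7940 * 17.8780 / 60
v = 0.7433 m/s


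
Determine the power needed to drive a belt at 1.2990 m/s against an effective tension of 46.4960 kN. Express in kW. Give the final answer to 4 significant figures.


P = Te * v = 46.4960 * 1.2990
P = 60.40 kW


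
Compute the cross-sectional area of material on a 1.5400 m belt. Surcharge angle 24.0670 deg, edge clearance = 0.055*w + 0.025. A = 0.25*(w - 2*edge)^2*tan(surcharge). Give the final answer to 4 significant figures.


edge = 0.055*1.5400 + 0.025 = 0.1097 m
ew = 1.5400 - 2*0.1097 = 1.3206 m
A = 0.25 * 1.3206^2 * tan(24.0670 deg)
A = 0.1947 m^2


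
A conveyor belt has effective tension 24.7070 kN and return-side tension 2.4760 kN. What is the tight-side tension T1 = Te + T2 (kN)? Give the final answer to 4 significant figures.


T1 = Te + T2 = 24.7070 + 2.4760
T1 = 27.18 kN


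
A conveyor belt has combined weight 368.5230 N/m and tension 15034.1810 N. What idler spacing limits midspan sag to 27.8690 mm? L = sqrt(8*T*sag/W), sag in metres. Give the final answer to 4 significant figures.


sag = 27.8690/1000 = 0.027869 m
L = sqrt(8 * 15034.1810 * 0.027869 / 368.5230)
L = 3.016 m


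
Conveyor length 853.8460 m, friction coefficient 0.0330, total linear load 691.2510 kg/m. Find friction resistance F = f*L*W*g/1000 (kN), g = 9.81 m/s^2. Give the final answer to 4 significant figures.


F = 0.0330 * 853.8460 * 691.2510 * 9.81 / 1000
F = 191.1 kN


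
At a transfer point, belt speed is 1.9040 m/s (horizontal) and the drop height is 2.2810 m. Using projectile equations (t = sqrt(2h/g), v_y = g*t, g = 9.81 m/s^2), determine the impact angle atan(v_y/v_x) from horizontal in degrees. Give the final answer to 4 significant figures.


t = sqrt(2*2.2810/9.81) = 0.681935 s
v_y = 9.81 * 0.681935 = 6.68978 m/s
angle = atan(6.68978 / 1.9040) = 74.11 deg


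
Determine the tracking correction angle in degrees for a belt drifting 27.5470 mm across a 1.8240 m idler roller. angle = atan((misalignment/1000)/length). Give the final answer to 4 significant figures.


misalign_m = 27.5470 / 1000 = 0.027547 m
angle = atan(0.027547 / 1.8240)
angle = 0.8652 deg


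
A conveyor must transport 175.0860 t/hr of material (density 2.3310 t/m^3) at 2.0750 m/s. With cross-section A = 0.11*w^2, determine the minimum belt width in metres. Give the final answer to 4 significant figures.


A_req = 175.0860 / (2.0750 * 2.3310 * 3600) = 0.0100551 m^2
w = sqrt(0.0100551 / 0.11)
w = 0.3023 m


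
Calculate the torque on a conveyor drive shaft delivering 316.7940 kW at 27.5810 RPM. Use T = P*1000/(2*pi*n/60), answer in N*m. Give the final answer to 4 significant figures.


omega = 2*pi*27.5810/60 = 2.88828 rad/s
T = 316.7940*1000 / 2.88828
T = 109700 N*m


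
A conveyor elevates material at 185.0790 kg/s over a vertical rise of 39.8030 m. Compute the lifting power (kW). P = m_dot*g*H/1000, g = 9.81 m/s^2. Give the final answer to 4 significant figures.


P = 185.0790 * 9.81 * 39.8030 / 1000
P = 72.27 kW


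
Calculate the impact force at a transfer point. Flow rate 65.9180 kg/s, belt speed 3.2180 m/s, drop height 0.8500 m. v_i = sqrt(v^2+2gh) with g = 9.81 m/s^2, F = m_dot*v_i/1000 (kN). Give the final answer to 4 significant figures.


v_i = sqrt(3.2180^2 + 2*9.81*0.8500) = 5.19928 m/s
F = 65.9180 * 5.19928 / 1000
F = 0.3427 kN


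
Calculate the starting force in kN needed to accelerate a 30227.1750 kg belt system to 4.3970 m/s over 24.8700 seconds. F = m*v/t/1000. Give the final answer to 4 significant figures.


F = 30227.1750 * 4.3970 / 24.8700 / 1000
F = 5.344 kN


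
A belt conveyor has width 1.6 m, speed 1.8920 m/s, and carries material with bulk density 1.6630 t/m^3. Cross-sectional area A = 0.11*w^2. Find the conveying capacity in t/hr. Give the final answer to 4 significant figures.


A = 0.11 * 1.6^2 = 0.2816 m^2
C = 0.2816 * 1.8920 * 1.6630 * 3600
C = 3190 t/hr


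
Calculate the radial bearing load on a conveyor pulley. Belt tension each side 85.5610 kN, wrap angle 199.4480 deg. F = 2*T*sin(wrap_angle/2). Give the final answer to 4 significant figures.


F = 2 * 85.5610 * sin(199.4480/2 deg)
F = 168.7 kN


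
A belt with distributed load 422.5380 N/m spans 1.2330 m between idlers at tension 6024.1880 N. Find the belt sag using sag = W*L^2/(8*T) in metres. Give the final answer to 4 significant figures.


sag = 422.5380 * 1.2330^2 / (8 * 6024.1880)
sag = 0.01333 m


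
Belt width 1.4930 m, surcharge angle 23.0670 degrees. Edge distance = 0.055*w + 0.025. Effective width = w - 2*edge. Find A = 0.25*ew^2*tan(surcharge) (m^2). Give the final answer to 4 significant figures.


edge = 0.055*1.4930 + 0.025 = 0.107115 m
ew = 1.4930 - 2*0.107115 = 1.27877 m
A = 0.25 * 1.27877^2 * tan(23.0670 deg)
A = 0.1741 m^2


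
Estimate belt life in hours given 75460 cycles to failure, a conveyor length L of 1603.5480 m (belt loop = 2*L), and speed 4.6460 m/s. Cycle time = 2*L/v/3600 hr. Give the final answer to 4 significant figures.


cycle_time = 2 * 1603.5480 / 4.6460 / 3600 = 0.191748 hr
life = 75460 * 0.191748 = 14470 hours


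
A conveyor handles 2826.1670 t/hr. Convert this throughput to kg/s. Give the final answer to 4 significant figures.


m_dot = 2826.1670 * 1000 / 3600
m_dot = 785.0 kg/s


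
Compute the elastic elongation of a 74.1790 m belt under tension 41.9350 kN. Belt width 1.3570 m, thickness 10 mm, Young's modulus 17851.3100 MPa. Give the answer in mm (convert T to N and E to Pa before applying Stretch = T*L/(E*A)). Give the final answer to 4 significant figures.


A = 1.3570 * 0.01 = 0.01357 m^2
Stretch = 41.9350*1000 * 74.1790 / (17851.3100e6 * 0.01357) * 1000
Stretch = 12.84 mm


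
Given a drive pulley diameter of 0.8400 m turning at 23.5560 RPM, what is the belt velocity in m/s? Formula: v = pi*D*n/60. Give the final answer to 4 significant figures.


v = pi * 0.8400 * 23.5560 / 60
v = 1.036 m/s


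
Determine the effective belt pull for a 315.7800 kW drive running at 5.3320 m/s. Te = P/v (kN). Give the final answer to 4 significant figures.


Te = P / v = 315.7800 / 5.3320
Te = 59.22 kN


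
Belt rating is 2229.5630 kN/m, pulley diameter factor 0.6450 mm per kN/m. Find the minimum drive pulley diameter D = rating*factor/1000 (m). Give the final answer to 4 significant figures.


D = 2229.5630 * 0.6450 / 1000
D = 1.438 m


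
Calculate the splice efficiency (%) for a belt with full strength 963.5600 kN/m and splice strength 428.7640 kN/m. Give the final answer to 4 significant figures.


Eff = 428.7640 / 963.5600 * 100
Eff = 44.50 %


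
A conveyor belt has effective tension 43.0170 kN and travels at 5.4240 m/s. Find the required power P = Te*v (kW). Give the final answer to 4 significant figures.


P = Te * v = 43.0170 * 5.4240
P = 233.3 kW


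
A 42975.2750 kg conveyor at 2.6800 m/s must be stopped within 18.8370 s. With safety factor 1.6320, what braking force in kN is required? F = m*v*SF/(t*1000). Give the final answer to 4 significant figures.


F = 42975.2750 * 2.6800 / 18.8370 * 1.6320 / 1000
F = 9.978 kN


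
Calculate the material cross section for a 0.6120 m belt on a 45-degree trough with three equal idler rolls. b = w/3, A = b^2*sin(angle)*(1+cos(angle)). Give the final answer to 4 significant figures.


b = 0.6120/3 = 0.204 m
A = 0.204^2 * sin(45 deg) * (1 + cos(45 deg))
A = 0.05023 m^2


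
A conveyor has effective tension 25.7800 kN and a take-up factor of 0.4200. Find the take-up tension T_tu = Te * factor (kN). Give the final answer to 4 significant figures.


T_tu = 25.7800 * 0.4200
T_tu = 10.83 kN


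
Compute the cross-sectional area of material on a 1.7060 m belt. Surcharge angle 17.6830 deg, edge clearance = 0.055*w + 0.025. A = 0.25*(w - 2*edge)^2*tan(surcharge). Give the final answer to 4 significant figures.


edge = 0.055*1.7060 + 0.025 = 0.11883 m
ew = 1.7060 - 2*0.11883 = 1.46834 m
A = 0.25 * 1.46834^2 * tan(17.6830 deg)
A = 0.1718 m^2


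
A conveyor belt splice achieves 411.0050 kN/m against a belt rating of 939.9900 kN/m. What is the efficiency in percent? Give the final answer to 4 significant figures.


Eff = 411.0050 / 939.9900 * 100
Eff = 43.72 %


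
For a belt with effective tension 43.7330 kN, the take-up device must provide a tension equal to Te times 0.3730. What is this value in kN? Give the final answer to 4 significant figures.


T_tu = 43.7330 * 0.3730
T_tu = 16.31 kN


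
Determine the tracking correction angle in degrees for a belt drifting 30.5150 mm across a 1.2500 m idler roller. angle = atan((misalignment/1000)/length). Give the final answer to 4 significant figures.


misalign_m = 30.5150 / 1000 = 0.030515 m
angle = atan(0.030515 / 1.2500)
angle = 1.398 deg


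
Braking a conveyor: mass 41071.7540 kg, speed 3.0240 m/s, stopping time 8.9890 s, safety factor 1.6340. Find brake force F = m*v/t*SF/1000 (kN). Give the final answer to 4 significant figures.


F = 41071.7540 * 3.0240 / 8.9890 * 1.6340 / 1000
F = 22.58 kN


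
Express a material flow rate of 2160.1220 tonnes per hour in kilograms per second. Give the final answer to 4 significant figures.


m_dot = 2160.1220 * 1000 / 3600
m_dot = 600.0 kg/s


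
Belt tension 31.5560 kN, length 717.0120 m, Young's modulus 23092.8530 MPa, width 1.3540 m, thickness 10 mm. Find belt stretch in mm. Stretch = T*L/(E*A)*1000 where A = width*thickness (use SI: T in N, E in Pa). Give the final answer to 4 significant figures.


A = 1.3540 * 0.01 = 0.01354 m^2
Stretch = 31.5560*1000 * 717.0120 / (23092.8530e6 * 0.01354) * 1000
Stretch = 72.36 mm


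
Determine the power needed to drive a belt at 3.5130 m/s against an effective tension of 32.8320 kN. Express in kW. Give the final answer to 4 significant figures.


P = Te * v = 32.8320 * 3.5130
P = 115.3 kW


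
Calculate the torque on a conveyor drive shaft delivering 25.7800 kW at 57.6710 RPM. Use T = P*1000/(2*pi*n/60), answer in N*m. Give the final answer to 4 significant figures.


omega = 2*pi*57.6710/60 = 6.03929 rad/s
T = 25.7800*1000 / 6.03929
T = 4269 N*m


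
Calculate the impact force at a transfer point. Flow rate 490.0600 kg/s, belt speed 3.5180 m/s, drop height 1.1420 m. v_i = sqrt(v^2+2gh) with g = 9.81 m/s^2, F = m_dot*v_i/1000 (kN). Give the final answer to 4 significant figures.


v_i = sqrt(3.5180^2 + 2*9.81*1.1420) = 5.89766 m/s
F = 490.0600 * 5.89766 / 1000
F = 2.890 kN


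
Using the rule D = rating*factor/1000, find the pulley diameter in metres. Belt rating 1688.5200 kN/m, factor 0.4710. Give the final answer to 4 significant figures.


D = 1688.5200 * 0.4710 / 1000
D = 0.7953 m


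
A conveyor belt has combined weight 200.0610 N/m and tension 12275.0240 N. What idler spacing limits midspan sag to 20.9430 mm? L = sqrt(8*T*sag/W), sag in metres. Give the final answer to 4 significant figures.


sag = 20.9430/1000 = 0.020943 m
L = sqrt(8 * 12275.0240 * 0.020943 / 200.0610)
L = 3.206 m


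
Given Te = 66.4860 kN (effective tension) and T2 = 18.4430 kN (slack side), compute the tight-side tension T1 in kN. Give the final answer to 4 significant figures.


T1 = Te + T2 = 66.4860 + 18.4430
T1 = 84.93 kN


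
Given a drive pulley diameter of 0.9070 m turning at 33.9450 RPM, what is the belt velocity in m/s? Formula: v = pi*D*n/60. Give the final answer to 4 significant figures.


v = pi * 0.9070 * 33.9450 / 60
v = 1.612 m/s


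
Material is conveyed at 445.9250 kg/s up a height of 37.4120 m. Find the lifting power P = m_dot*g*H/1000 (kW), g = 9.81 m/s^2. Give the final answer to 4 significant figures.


P = 445.9250 * 9.81 * 37.4120 / 1000
P = 163.7 kW


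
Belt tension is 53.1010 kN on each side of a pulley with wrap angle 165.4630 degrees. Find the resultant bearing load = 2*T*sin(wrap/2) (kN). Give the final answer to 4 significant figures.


F = 2 * 53.1010 * sin(165.4630/2 deg)
F = 105.3 kN


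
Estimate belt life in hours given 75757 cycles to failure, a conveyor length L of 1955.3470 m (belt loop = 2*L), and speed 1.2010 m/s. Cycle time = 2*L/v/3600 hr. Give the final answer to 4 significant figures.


cycle_time = 2 * 1955.3470 / 1.2010 / 3600 = 0.904499 hr
life = 75757 * 0.904499 = 68520 hours


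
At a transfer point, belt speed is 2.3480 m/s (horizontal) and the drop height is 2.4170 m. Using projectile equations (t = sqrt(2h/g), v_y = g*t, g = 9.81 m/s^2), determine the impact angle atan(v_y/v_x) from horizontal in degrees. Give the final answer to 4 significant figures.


t = sqrt(2*2.4170/9.81) = 0.70197 s
v_y = 9.81 * 0.70197 = 6.88633 m/s
angle = atan(6.88633 / 2.3480) = 71.17 deg


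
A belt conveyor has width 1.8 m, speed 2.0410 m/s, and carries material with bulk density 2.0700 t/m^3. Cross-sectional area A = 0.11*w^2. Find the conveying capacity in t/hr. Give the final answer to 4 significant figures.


A = 0.11 * 1.8^2 = 0.3564 m^2
C = 0.3564 * 2.0410 * 2.0700 * 3600
C = 5421 t/hr


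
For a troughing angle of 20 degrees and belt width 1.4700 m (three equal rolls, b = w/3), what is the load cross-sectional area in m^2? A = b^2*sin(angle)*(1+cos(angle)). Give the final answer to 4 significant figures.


b = 1.4700/3 = 0.49 m
A = 0.49^2 * sin(20 deg) * (1 + cos(20 deg))
A = 0.1593 m^2


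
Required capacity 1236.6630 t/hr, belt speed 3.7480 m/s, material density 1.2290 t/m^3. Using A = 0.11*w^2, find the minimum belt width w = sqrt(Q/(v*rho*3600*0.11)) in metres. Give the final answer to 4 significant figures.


A_req = 1236.6630 / (3.7480 * 1.2290 * 3600) = 0.0745757 m^2
w = sqrt(0.0745757 / 0.11)
w = 0.8234 m


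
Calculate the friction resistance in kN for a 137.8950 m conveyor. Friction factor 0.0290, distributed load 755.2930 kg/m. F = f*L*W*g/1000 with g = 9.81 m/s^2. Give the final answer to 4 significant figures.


F = 0.0290 * 137.8950 * 755.2930 * 9.81 / 1000
F = 29.63 kN


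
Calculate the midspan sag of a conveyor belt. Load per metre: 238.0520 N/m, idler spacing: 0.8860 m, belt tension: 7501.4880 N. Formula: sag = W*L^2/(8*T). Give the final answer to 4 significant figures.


sag = 238.0520 * 0.8860^2 / (8 * 7501.4880)
sag = 0.003114 m


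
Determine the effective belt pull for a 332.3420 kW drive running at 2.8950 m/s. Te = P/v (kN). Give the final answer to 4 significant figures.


Te = P / v = 332.3420 / 2.8950
Te = 114.8 kN


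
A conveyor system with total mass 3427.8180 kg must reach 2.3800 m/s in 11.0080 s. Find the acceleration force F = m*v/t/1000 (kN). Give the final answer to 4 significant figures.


F = 3427.8180 * 2.3800 / 11.0080 / 1000
F = 0.7411 kN


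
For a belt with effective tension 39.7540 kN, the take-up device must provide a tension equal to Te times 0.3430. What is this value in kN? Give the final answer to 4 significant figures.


T_tu = 39.7540 * 0.3430
T_tu = 13.64 kN


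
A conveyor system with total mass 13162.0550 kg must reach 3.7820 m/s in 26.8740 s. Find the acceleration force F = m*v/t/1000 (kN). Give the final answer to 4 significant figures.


F = 13162.0550 * 3.7820 / 26.8740 / 1000
F = 1.852 kN


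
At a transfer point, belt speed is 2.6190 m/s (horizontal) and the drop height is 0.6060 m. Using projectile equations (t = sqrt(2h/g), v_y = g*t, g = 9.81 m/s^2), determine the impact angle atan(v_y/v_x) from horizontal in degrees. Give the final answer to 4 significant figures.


t = sqrt(2*0.6060/9.81) = 0.351493 s
v_y = 9.81 * 0.351493 = 3.44815 m/s
angle = atan(3.44815 / 2.6190) = 52.78 deg


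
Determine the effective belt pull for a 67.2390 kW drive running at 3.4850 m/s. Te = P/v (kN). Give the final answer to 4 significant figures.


Te = P / v = 67.2390 / 3.4850
Te = 19.29 kN


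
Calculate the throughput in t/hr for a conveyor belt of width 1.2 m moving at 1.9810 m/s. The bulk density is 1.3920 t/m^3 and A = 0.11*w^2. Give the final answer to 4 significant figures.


A = 0.11 * 1.2^2 = 0.1584 m^2
C = 0.1584 * 1.9810 * 1.3920 * 3600
C = 1572 t/hr


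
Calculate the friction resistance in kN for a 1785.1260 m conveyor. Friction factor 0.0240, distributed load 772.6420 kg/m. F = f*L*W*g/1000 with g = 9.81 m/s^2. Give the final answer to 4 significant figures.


F = 0.0240 * 1785.1260 * 772.6420 * 9.81 / 1000
F = 324.7 kN


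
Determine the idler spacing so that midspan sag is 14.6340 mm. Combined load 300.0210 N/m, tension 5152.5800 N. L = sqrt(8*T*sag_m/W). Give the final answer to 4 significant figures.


sag = 14.6340/1000 = 0.014634 m
L = sqrt(8 * 5152.5800 * 0.014634 / 300.0210)
L = 1.418 m


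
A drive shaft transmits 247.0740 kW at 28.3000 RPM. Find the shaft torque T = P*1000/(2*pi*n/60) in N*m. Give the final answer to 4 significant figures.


omega = 2*pi*28.3000/60 = 2.96357 rad/s
T = 247.0740*1000 / 2.96357
T = 83370 N*m


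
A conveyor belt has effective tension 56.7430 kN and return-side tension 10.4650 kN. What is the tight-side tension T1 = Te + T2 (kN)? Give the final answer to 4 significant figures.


T1 = Te + T2 = 56.7430 + 10.4650
T1 = 67.21 kN


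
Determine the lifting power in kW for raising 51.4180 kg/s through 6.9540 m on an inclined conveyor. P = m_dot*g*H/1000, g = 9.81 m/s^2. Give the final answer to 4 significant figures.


P = 51.4180 * 9.81 * 6.9540 / 1000
P = 3.508 kW


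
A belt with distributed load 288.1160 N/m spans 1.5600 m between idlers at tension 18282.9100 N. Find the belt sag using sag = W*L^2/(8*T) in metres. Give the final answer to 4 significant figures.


sag = 288.1160 * 1.5600^2 / (8 * 18282.9100)
sag = 0.004794 m


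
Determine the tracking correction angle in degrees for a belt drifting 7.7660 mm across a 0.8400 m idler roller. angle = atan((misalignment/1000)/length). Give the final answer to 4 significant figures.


misalign_m = 7.7660 / 1000 = 0.007766 m
angle = atan(0.007766 / 0.8400)
angle = 0.5297 deg


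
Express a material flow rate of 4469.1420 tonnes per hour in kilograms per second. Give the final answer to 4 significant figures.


m_dot = 4469.1420 * 1000 / 3600
m_dot = 1241 kg/s


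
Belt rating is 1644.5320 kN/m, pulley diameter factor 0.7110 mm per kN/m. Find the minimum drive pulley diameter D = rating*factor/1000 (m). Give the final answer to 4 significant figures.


D = 1644.5320 * 0.7110 / 1000
D = 1.169 m


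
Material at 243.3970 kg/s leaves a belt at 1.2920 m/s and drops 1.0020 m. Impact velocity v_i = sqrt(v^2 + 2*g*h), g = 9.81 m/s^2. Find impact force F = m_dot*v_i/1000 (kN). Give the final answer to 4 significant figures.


v_i = sqrt(1.2920^2 + 2*9.81*1.0020) = 4.61828 m/s
F = 243.3970 * 4.61828 / 1000
F = 1.124 kN


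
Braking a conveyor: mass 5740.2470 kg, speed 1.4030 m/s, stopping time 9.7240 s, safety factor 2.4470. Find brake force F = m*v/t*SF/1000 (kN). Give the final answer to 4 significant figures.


F = 5740.2470 * 1.4030 / 9.7240 * 2.4470 / 1000
F = 2.027 kN


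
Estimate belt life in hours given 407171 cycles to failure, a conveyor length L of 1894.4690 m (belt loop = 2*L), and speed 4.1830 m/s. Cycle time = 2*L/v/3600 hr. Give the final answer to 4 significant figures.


cycle_time = 2 * 1894.4690 / 4.1830 / 3600 = 0.25161 hr
life = 407171 * 0.25161 = 102400 hours


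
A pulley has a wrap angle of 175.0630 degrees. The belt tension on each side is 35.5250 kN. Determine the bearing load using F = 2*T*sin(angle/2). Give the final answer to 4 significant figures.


F = 2 * 35.5250 * sin(175.0630/2 deg)
F = 70.98 kN


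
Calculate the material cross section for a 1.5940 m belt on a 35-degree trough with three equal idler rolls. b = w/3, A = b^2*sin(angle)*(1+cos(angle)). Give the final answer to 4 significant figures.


b = 1.5940/3 = 0.531333 m
A = 0.531333^2 * sin(35 deg) * (1 + cos(35 deg))
A = 0.2946 m^2


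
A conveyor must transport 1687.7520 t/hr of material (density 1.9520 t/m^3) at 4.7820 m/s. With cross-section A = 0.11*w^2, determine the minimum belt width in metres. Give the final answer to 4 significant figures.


A_req = 1687.7520 / (4.7820 * 1.9520 * 3600) = 0.0502246 m^2
w = sqrt(0.0502246 / 0.11)
w = 0.6757 m


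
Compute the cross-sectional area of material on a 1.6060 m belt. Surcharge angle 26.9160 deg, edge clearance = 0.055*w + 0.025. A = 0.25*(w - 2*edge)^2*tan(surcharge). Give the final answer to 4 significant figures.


edge = 0.055*1.6060 + 0.025 = 0.11333 m
ew = 1.6060 - 2*0.11333 = 1.37934 m
A = 0.25 * 1.37934^2 * tan(26.9160 deg)
A = 0.2415 m^2


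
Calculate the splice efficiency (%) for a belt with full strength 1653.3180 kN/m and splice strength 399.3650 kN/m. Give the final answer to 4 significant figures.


Eff = 399.3650 / 1653.3180 * 100
Eff = 24.16 %


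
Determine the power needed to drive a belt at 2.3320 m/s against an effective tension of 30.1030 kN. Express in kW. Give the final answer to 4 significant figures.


P = Te * v = 30.1030 * 2.3320
P = 70.20 kW


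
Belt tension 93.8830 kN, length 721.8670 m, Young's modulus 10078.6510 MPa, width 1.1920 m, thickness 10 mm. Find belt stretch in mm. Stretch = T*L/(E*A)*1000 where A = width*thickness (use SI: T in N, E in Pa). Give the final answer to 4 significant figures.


A = 1.1920 * 0.01 = 0.01192 m^2
Stretch = 93.8830*1000 * 721.8670 / (10078.6510e6 * 0.01192) * 1000
Stretch = 564.1 mm


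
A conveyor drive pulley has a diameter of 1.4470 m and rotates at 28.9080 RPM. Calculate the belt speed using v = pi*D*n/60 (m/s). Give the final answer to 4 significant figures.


v = pi * 1.4470 * 28.9080 / 60
v = 2.190 m/s


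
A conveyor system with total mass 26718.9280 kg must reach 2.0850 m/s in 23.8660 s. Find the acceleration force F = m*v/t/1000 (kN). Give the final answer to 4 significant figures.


F = 26718.9280 * 2.0850 / 23.8660 / 1000
F = 2.334 kN


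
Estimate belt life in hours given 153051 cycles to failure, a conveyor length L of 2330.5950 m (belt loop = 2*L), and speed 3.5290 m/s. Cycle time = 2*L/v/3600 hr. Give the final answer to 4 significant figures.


cycle_time = 2 * 2330.5950 / 3.5290 / 3600 = 0.366896 hr
life = 153051 * 0.366896 = 56150 hours


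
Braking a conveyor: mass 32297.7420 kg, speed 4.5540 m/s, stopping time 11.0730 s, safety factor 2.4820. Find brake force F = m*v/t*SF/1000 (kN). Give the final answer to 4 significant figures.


F = 32297.7420 * 4.5540 / 11.0730 * 2.4820 / 1000
F = 32.97 kN


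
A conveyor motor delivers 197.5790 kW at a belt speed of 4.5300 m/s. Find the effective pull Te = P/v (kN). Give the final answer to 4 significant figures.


Te = P / v = 197.5790 / 4.5300
Te = 43.62 kN


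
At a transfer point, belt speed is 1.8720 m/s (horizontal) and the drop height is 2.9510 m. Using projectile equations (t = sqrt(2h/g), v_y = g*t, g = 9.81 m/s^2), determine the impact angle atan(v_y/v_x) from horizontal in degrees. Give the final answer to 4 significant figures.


t = sqrt(2*2.9510/9.81) = 0.775649 s
v_y = 9.81 * 0.775649 = 7.60912 m/s
angle = atan(7.60912 / 1.8720) = 76.18 deg


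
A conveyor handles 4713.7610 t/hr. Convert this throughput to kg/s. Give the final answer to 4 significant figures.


m_dot = 4713.7610 * 1000 / 3600
m_dot = 1309 kg/s


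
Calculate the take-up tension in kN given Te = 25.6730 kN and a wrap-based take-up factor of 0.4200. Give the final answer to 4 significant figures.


T_tu = 25.6730 * 0.4200
T_tu = 10.78 kN


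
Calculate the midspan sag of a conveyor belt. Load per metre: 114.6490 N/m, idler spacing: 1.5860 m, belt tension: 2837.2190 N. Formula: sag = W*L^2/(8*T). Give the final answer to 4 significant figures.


sag = 114.6490 * 1.5860^2 / (8 * 2837.2190)
sag = 0.01271 m


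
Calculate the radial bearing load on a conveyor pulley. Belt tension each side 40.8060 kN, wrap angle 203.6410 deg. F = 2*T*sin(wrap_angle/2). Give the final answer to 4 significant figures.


F = 2 * 40.8060 * sin(203.6410/2 deg)
F = 79.88 kN


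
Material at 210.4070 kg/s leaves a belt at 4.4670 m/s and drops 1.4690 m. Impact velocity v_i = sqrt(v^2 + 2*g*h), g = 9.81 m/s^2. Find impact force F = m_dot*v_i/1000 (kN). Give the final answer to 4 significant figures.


v_i = sqrt(4.4670^2 + 2*9.81*1.4690) = 6.98397 m/s
F = 210.4070 * 6.98397 / 1000
F = 1.469 kN


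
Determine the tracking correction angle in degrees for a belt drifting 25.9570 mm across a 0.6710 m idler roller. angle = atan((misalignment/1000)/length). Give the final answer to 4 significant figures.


misalign_m = 25.9570 / 1000 = 0.025957 m
angle = atan(0.025957 / 0.6710)
angle = 2.215 deg


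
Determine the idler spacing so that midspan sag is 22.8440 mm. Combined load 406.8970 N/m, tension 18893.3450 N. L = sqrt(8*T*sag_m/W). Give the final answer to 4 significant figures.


sag = 22.8440/1000 = 0.022844 m
L = sqrt(8 * 18893.3450 * 0.022844 / 406.8970)
L = 2.913 m


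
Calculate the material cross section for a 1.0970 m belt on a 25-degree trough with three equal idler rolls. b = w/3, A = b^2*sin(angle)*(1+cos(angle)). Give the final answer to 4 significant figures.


b = 1.0970/3 = 0.365667 m
A = 0.365667^2 * sin(25 deg) * (1 + cos(25 deg))
A = 0.1077 m^2


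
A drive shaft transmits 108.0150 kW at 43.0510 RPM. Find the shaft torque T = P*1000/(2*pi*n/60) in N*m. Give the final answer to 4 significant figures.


omega = 2*pi*43.0510/60 = 4.50829 rad/s
T = 108.0150*1000 / 4.50829
T = 23960 N*m


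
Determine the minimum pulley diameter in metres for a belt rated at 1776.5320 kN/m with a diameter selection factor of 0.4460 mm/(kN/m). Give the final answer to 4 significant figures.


D = 1776.5320 * 0.4460 / 1000
D = 0.7923 m


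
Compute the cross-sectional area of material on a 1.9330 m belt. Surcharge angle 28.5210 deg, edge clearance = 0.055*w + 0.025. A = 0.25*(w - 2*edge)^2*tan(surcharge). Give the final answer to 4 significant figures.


edge = 0.055*1.9330 + 0.025 = 0.131315 m
ew = 1.9330 - 2*0.131315 = 1.67037 m
A = 0.25 * 1.67037^2 * tan(28.5210 deg)
A = 0.3791 m^2


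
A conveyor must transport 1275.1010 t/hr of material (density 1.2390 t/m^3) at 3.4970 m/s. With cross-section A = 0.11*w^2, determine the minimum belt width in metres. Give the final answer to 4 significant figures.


A_req = 1275.1010 / (3.4970 * 1.2390 * 3600) = 0.0817476 m^2
w = sqrt(0.0817476 / 0.11)
w = 0.8621 m


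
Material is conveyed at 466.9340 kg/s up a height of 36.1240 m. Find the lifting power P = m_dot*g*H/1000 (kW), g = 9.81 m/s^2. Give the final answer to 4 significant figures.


P = 466.9340 * 9.81 * 36.1240 / 1000
P = 165.5 kW


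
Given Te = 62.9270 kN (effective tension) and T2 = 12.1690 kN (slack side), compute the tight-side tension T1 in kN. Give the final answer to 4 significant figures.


T1 = Te + T2 = 62.9270 + 12.1690
T1 = 75.10 kN


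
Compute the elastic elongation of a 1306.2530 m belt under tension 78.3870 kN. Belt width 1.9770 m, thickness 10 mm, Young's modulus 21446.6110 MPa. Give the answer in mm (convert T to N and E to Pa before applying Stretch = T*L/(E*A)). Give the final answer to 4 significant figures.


A = 1.9770 * 0.01 = 0.01977 m^2
Stretch = 78.3870*1000 * 1306.2530 / (21446.6110e6 * 0.01977) * 1000
Stretch = 241.5 mm


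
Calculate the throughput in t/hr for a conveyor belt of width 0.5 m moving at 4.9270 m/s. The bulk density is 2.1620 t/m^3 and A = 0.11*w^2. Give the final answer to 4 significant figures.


A = 0.11 * 0.5^2 = 0.0275 m^2
C = 0.0275 * 4.9270 * 2.1620 * 3600
C = 1055 t/hr


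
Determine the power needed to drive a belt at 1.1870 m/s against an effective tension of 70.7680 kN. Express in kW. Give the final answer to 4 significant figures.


P = Te * v = 70.7680 * 1.1870
P = 84.00 kW


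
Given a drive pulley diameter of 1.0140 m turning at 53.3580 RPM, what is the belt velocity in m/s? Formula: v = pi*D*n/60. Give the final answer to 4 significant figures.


v = pi * 1.0140 * 53.3580 / 60
v = 2.833 m/s


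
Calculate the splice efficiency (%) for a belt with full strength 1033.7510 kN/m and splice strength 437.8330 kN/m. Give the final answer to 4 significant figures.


Eff = 437.8330 / 1033.7510 * 100
Eff = 42.35 %


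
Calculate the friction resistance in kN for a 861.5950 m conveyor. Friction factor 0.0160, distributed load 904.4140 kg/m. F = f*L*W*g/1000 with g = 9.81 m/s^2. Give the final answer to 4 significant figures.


F = 0.0160 * 861.5950 * 904.4140 * 9.81 / 1000
F = 122.3 kN


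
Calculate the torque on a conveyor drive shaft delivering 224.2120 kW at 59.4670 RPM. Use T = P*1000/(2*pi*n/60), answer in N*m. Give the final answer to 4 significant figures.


omega = 2*pi*59.4670/60 = 6.22737 rad/s
T = 224.2120*1000 / 6.22737
T = 36000 N*m


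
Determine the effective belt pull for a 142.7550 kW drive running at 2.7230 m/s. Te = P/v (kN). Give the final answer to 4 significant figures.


Te = P / v = 142.7550 / 2.7230
Te = 52.43 kN


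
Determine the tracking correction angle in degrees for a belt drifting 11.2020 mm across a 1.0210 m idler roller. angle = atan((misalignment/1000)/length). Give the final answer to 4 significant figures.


misalign_m = 11.2020 / 1000 = 0.011202 m
angle = atan(0.011202 / 1.0210)
angle = 0.6286 deg


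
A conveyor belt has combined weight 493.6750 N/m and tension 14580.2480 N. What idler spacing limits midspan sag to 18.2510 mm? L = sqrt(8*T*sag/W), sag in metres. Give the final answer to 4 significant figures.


sag = 18.2510/1000 = 0.018251 m
L = sqrt(8 * 14580.2480 * 0.018251 / 493.6750)
L = 2.077 m


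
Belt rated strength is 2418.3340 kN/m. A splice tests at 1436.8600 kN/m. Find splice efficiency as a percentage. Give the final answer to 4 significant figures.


Eff = 1436.8600 / 2418.3340 * 100
Eff = 59.42 %


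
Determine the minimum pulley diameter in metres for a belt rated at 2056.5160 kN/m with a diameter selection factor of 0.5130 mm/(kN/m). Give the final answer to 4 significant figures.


D = 2056.5160 * 0.5130 / 1000
D = 1.055 m


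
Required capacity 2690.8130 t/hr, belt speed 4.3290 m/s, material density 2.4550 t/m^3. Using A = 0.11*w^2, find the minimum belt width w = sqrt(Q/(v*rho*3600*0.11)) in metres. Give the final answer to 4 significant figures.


A_req = 2690.8130 / (4.3290 * 2.4550 * 3600) = 0.0703302 m^2
w = sqrt(0.0703302 / 0.11)
w = 0.7996 m


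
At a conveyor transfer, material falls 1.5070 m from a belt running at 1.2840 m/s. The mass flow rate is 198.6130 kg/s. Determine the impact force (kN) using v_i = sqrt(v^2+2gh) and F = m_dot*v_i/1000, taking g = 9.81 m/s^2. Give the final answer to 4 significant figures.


v_i = sqrt(1.2840^2 + 2*9.81*1.5070) = 5.58713 m/s
F = 198.6130 * 5.58713 / 1000
F = 1.110 kN


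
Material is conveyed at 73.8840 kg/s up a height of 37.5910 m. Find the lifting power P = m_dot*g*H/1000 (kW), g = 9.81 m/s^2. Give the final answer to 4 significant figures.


P = 73.8840 * 9.81 * 37.5910 / 1000
P = 27.25 kW


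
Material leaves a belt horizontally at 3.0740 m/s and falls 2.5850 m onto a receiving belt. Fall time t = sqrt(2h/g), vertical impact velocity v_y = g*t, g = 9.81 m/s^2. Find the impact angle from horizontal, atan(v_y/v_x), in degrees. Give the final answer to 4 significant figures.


t = sqrt(2*2.5850/9.81) = 0.725957 s
v_y = 9.81 * 0.725957 = 7.12164 m/s
angle = atan(7.12164 / 3.0740) = 66.65 deg


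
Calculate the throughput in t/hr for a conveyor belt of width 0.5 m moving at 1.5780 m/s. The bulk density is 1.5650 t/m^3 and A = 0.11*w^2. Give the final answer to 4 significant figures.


A = 0.11 * 0.5^2 = 0.0275 m^2
C = 0.0275 * 1.5780 * 1.5650 * 3600
C = 244.5 t/hr


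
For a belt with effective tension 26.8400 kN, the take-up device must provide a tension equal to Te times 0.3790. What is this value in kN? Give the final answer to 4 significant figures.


T_tu = 26.8400 * 0.3790
T_tu = 10.17 kN


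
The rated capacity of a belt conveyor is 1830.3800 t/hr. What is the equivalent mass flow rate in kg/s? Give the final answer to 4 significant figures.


m_dot = 1830.3800 * 1000 / 3600
m_dot = 508.4 kg/s


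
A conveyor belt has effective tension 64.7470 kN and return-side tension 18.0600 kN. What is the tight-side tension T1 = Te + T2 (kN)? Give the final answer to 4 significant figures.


T1 = Te + T2 = 64.7470 + 18.0600
T1 = 82.81 kN


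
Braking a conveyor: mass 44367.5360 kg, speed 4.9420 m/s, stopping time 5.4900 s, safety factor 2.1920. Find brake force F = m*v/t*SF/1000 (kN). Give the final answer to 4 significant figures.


F = 44367.5360 * 4.9420 / 5.4900 * 2.1920 / 1000
F = 87.55 kN


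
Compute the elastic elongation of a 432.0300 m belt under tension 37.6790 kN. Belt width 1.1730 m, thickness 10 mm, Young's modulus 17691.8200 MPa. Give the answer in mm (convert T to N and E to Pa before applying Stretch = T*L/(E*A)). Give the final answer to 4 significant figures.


A = 1.1730 * 0.01 = 0.01173 m^2
Stretch = 37.6790*1000 * 432.0300 / (17691.8200e6 * 0.01173) * 1000
Stretch = 78.44 mm


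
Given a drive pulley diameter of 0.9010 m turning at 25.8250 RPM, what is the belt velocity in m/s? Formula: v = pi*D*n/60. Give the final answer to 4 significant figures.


v = pi * 0.9010 * 25.8250 / 60
v = 1.218 m/s
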